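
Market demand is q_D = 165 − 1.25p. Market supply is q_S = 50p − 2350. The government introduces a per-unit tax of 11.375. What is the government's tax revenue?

1021.32

In inverse form: demand p = 132 − 0.8q, supply p = 47 + 0.02q.
Competitive equilibrium: 132 − 0.8q = 47 + 0.02q → q* = 103.6585, p* = 49.0732.
With the tax, the buyer price exceeds the seller price by 11.375: (132 − 0.8q) − (47 + 0.02q) = 11.375 → q' = 89.7866.
Tax revenue = 11.375 × 89.7866 = 1021.32.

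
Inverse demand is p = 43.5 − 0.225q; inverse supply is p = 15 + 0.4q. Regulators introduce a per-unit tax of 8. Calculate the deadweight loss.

51.20

Competitive equilibrium: 43.5 − 0.225q = 15 + 0.4q → q* = 45.6, p* = 33.24.
With the tax, the buyer price exceeds the seller price by 8: (43.5 − 0.225q) − (15 + 0.4q) = 8 → q' = 32.8.
Δq = 45.6 − 32.8 = 12.8; the wedge equals the tax, 8.
Welfare loss = ½ × 12.8 × 8 = 51.20.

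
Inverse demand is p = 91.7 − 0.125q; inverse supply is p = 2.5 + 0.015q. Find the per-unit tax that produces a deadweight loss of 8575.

Competitive equilibrium: 91.7 − 0.125q = 2.5 + 0.015q → q* = 637.1429, p* = 12.0571.
A tax t gives Δq = t/0.14 and wedge t, so DWL = t²/0.28.
t²/0.28 = 8575 → t² = 2401 → t = 49.

49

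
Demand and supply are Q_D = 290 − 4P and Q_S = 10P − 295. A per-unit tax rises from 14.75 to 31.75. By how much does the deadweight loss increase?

1129.29

In inverse form: demand P = 72.5 − 0.25Q, supply P = 29.5 + 0.1Q.
Competitive equilibrium: 72.5 − 0.25Q = 29.5 + 0.1Q → Q* = 122.8571, P* = 41.7857.
For a per-unit tax t: ΔQ = t/0.35, so DWL = ½·t·(t/0.35) = t²/0.7.
At t = 14.75: DWL = 310.804. At t = 31.75: DWL = 1440.089.
Increase = 1440.089 − 310.804 = 1129.29.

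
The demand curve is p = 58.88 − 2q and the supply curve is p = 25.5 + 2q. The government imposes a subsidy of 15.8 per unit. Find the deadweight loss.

31.205

Competitive equilibrium: 58.88 − 2q = 25.5 + 2q → q* = 8.345, p* = 42.19.
The subsidy lowers effective supply by 15.8: p = 9.7 + 2q.
New quantity: 58.88 − 2q = 9.7 + 2q → q' = 12.295.
Overproduction Δq = 12.295 − 8.345 = 3.95; wedge = subsidy = 15.8.
Welfare loss = ½ × 3.95 × 15.8 = 31.205.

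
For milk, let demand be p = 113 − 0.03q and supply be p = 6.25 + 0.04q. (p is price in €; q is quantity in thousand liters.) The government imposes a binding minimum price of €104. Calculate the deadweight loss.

Competitive equilibrium: 113 − 0.03q = 6.25 + 0.04q → q* = 1525, p* = 67.25.
At the floor p = 104, quantity demanded = (113 − 104)/0.03 = 300.
Sellers' marginal cost at q' = 300: 6.25 + 0.04·300 = 18.25.
Δq = 1525 − 300 = 1225; wedge = 104 − 18.25 = 85.75.
The triangle = ½ × 1225 × 85.75 = €52521.875 thousand.

€52521.875 thousand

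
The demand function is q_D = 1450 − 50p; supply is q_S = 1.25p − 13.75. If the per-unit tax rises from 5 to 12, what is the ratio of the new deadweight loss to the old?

In inverse form: demand p = 29 − 0.02q, supply p = 11 + 0.8q.
Competitive equilibrium: 29 − 0.02q = 11 + 0.8q → q* = 21.9512, p* = 28.561.
For a per-unit tax t: Δq = t/0.82, so DWL = ½·t·(t/0.82) = t²/1.64.
At t = 5: DWL = 15.244. At t = 12: DWL = 87.805.
Ratio = (12/5)² = 5.76.

5.76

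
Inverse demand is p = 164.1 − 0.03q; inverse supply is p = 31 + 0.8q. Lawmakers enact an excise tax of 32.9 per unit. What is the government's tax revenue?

3971.78

Competitive equilibrium: 164.1 − 0.03q = 31 + 0.8q → q* = 160.3614, p* = 159.2892.
With the tax, the buyer price exceeds the seller price by 32.9: (164.1 − 0.03q) − (31 + 0.8q) = 32.9 → q' = 120.7229.
Tax revenue = 32.9 × 120.7229 = 3971.78.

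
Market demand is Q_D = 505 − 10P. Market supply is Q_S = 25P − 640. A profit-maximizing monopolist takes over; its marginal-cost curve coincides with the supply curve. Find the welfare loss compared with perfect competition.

384.43

In inverse form: demand P = 50.5 − 0.1Q, supply P = 25.6 + 0.04Q.
Competitive equilibrium: 50.5 − 0.1Q = 25.6 + 0.04Q → Q* = 177.8571, P* = 32.7143.
Marginal revenue: MR = 50.5 − 0.2Q. Set MR = MC: 50.5 − 0.2Q = 25.6 + 0.04Q → Q_m = 103.75.
Price P_m = 50.5 − 0.1·103.75 = 40.125; MC(Q_m) = 25.6 + 0.04·103.75 = 29.75.
Competitive Q* = 177.8571, so ΔQ = 74.1071; wedge = 40.125 − 29.75 = 10.375.
Welfare loss = ½ × 74.1071 × 10.375 = 384.43.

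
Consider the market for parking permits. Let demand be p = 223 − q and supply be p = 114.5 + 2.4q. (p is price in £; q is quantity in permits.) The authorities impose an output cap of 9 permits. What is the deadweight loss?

£892.41

Competitive equilibrium: 223 − q = 114.5 + 2.4q → q* = 31.9118, p* = 191.0882.
At q = 9: demand price = 223 − 1·9 = 214; supply price = 114.5 + 2.4·9 = 136.1.
Δq = 31.9118 − 9 = 22.9118; wedge = 214 − 136.1 = 77.9.
Deadweight loss = ½ × 22.9118 × 77.9 = £892.41.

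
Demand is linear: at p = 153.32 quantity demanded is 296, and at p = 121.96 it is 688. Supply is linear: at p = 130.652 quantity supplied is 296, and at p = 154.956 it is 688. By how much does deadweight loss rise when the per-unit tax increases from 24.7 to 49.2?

6375.18

Demand slope = (121.96 − 153.32)/(688 − 296) = −0.08, so p = 177 − 0.08q.
Supply slope = (154.956 − 130.652)/(688 − 296) = 0.062, so p = 112.3 + 0.062q.
Competitive equilibrium: 177 − 0.08q = 112.3 + 0.062q → q* = 455.6338, p* = 140.5493.
For a per-unit tax t: Δq = t/0.142, so DWL = ½·t·(t/0.142) = t²/0.284.
At t = 24.7: DWL = 2148.204. At t = 49.2: DWL = 8523.38.
Increase = 8523.38 − 2148.204 = 6375.18.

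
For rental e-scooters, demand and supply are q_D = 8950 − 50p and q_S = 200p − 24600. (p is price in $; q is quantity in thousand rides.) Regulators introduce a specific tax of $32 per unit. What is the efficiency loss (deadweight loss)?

$20480 thousand

In inverse form: demand p = 179 − 0.02q, supply p = 123 + 0.005q.
Competitive equilibrium: 179 − 0.02q = 123 + 0.005q → q* = 2240, p* = 134.2.
With the tax, the buyer price exceeds the seller price by 32: (179 − 0.02q) − (123 + 0.005q) = 32 → q' = 960.
Δq = 2240 − 960 = 1280; the wedge equals the tax, 32.
DWL = ½ × 1280 × 32 = $20480 thousand.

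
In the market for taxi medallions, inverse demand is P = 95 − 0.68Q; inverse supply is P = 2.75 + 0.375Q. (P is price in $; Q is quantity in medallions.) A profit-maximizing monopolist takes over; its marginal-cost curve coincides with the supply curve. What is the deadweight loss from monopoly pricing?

Competitive equilibrium: 95 − 0.68Q = 2.75 + 0.375Q → Q* = 87.4408, P* = 35.5403.
Marginal revenue: MR = 95 − 1.36Q. Set MR = MC: 95 − 1.36Q = 2.75 + 0.375Q → Q_m = 53.17.
Price P_m = 95 − 0.68·53.17 = 58.8444; MC(Q_m) = 2.75 + 0.375·53.17 = 22.6888.
Competitive Q* = 87.4408, so ΔQ = 34.2708; wedge = 58.8444 − 22.6888 = 36.1556.
Deadweight loss = ½ × 34.2708 × 36.1556 = $619.54.

$619.54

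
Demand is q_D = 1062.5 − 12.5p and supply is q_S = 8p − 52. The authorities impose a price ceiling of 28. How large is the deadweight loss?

In inverse form: demand p = 85 − 0.08q, supply p = 6.5 + 0.125q.
Competitive equilibrium: 85 − 0.08q = 6.5 + 0.125q → q* = 382.9268, p* = 54.3659.
At the ceiling p = 28, quantity supplied = (28 − 6.5)/0.125 = 172.
Willingness to pay at q' = 172: 85 − 0.08·172 = 71.24.
Δq = 382.9268 − 172 = 210.9268; wedge = 71.24 − 28 = 43.24.
Deadweight loss = ½ × 210.9268 × 43.24 = 4560.24.

4560.24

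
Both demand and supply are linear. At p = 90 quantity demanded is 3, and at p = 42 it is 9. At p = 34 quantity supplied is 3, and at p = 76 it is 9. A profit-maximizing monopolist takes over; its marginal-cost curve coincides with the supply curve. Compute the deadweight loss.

41.14

Demand slope = (42 − 90)/(9 − 3) = −8, so p = 114 − 8q.
Supply slope = (76 − 34)/(9 − 3) = 7, so p = 13 + 7q.
Competitive equilibrium: 114 − 8q = 13 + 7q → q* = 6.7333, p* = 60.1333.
Marginal revenue: MR = 114 − 16q. Set MR = MC: 114 − 16q = 13 + 7q → q_m = 4.3913.
Price p_m = 114 − 8·4.3913 = 78.8696; MC(q_m) = 13 + 7·4.3913 = 43.7391.
Competitive q* = 6.7333, so Δq = 2.342; wedge = 78.8696 − 43.7391 = 35.1305.
The triangle = ½ × 2.342 × 35.1305 = 41.14.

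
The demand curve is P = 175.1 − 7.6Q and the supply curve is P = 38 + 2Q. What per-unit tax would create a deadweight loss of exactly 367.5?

84

Competitive equilibrium: 175.1 − 7.6Q = 38 + 2Q → Q* = 14.2813, P* = 66.5625.
A tax t gives ΔQ = t/9.6 and wedge t, so DWL = t²/19.2.
t²/19.2 = 367.5 → t² = 7056 → t = 84.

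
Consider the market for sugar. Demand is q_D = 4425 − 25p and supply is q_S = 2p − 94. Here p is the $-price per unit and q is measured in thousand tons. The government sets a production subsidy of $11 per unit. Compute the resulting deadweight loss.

$112.04 thousand

In inverse form: demand p = 177 − 0.04q, supply p = 47 + 0.5q.
Competitive equilibrium: 177 − 0.04q = 47 + 0.5q → q* = 240.7407, p* = 167.3704.
The subsidy lowers effective supply by 11: p = 36 + 0.5q.
New quantity: 177 − 0.04q = 36 + 0.5q → q' = 261.1111.
Overproduction Δq = 261.1111 − 240.7407 = 20.3704; wedge = subsidy = 11.
Welfare loss = ½ × 20.3704 × 11 = $112.04 thousand.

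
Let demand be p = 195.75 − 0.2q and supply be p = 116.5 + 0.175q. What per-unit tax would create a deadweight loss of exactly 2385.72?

42.3

Competitive equilibrium: 195.75 − 0.2q = 116.5 + 0.175q → q* = 211.3333, p* = 153.4833.
A tax t gives Δq = t/0.375 and wedge t, so DWL = t²/0.75.
t²/0.75 = 2385.72 → t² = 1789.29 → t = 42.3.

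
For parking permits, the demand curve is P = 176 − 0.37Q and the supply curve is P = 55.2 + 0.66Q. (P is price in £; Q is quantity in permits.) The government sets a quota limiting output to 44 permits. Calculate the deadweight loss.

£2765.65

Competitive equilibrium: 176 − 0.37Q = 55.2 + 0.66Q → Q* = 117.2816, P* = 132.6058.
At Q = 44: demand price = 176 − 0.37·44 = 159.72; supply price = 55.2 + 0.66·44 = 84.24.
ΔQ = 117.2816 − 44 = 73.2816; wedge = 159.72 − 84.24 = 75.48.
DWL = ½ × 73.2816 × 75.48 = £2765.65.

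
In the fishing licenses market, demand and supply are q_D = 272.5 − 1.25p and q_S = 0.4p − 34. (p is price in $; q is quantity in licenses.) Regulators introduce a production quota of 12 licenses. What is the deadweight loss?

$1321.75

In inverse form: demand p = 218 − 0.8q, supply p = 85 + 2.5q.
Competitive equilibrium: 218 − 0.8q = 85 + 2.5q → q* = 40.303, p* = 185.7576.
At q = 12: demand price = 218 − 0.8·12 = 208.4; supply price = 85 + 2.5·12 = 115.
Δq = 40.303 − 12 = 28.303; wedge = 208.4 − 115 = 93.4.
The triangle = ½ × 28.303 × 93.4 = $1321.75.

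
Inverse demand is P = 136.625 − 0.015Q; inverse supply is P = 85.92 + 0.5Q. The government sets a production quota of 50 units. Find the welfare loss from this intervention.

604.61

Competitive equilibrium: 136.625 − 0.015Q = 85.92 + 0.5Q → Q* = 98.4563, P* = 135.1482.
At Q = 50: demand price = 136.625 − 0.015·50 = 135.875; supply price = 85.92 + 0.5·50 = 110.92.
ΔQ = 98.4563 − 50 = 48.4563; wedge = 135.875 − 110.92 = 24.955.
DWL = ½ × 48.4563 × 24.955 = 604.61.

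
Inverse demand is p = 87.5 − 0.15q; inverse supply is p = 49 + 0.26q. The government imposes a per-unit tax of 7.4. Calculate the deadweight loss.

66.78

Competitive equilibrium: 87.5 − 0.15q = 49 + 0.26q → q* = 93.9024, p* = 73.4146.
With the tax, the buyer price exceeds the seller price by 7.4: (87.5 − 0.15q) − (49 + 0.26q) = 7.4 → q' = 75.8537.
Δq = 93.9024 − 75.8537 = 18.0487; the wedge equals the tax, 7.4.
Deadweight loss = ½ × 18.0487 × 7.4 = 66.78.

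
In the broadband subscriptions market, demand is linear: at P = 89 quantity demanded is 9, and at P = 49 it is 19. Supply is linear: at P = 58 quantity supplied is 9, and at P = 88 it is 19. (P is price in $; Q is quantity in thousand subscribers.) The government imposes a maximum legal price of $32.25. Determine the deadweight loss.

$592.58 thousand

Demand slope = (49 − 89)/(19 − 9) = −4, so P = 125 − 4Q.
Supply slope = (88 − 58)/(19 − 9) = 3, so P = 31 + 3Q.
Competitive equilibrium: 125 − 4Q = 31 + 3Q → Q* = 13.4286, P* = 71.2857.
At the ceiling P = 32.25, quantity supplied = (32.25 − 31)/3 = 0.4167.
Willingness to pay at Q' = 0.4167: 125 − 4·0.4167 = 123.3332.
ΔQ = 13.4286 − 0.4167 = 13.0119; wedge = 123.3332 − 32.25 = 91.0832.
Welfare loss = ½ × 13.0119 × 91.0832 = $592.58 thousand.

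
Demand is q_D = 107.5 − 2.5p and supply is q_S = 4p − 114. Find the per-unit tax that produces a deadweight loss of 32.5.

6.5

In inverse form: demand p = 43 − 0.4q, supply p = 28.5 + 0.25q.
Competitive equilibrium: 43 − 0.4q = 28.5 + 0.25q → q* = 22.3077, p* = 34.0769.
A tax t gives Δq = t/0.65 and wedge t, so DWL = t²/1.3.
t²/1.3 = 32.5 → t² = 42.25 → t = 6.5.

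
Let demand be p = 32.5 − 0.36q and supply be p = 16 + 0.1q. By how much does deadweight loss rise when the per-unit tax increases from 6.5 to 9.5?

Competitive equilibrium: 32.5 − 0.36q = 16 + 0.1q → q* = 35.8696, p* = 19.587.
For a per-unit tax t: Δq = t/0.46, so DWL = ½·t·(t/0.46) = t²/0.92.
At t = 6.5: DWL = 45.924. At t = 9.5: DWL = 98.098.
Increase = 98.098 − 45.924 = 52.17.

52.17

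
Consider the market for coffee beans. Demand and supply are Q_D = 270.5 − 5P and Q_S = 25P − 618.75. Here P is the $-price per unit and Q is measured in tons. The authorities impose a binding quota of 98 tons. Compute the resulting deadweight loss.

$70.81

In inverse form: demand P = 54.1 − 0.2Q, supply P = 24.75 + 0.04Q.
Competitive equilibrium: 54.1 − 0.2Q = 24.75 + 0.04Q → Q* = 122.2917, P* = 29.6417.
At Q = 98: demand price = 54.1 − 0.2·98 = 34.5; supply price = 24.75 + 0.04·98 = 28.67.
ΔQ = 122.2917 − 98 = 24.2917; wedge = 34.5 − 28.67 = 5.83.
The triangle = ½ × 24.2917 × 5.83 = $70.81.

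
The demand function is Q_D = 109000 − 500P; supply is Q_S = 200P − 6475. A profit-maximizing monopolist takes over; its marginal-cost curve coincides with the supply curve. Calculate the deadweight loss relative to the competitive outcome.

121540.18

In inverse form: demand P = 218 − 0.002Q, supply P = 32.375 + 0.005Q.
Competitive equilibrium: 218 − 0.002Q = 32.375 + 0.005Q → Q* = 26517.8571, P* = 164.9643.
Marginal revenue: MR = 218 − 0.004Q. Set MR = MC: 218 − 0.004Q = 32.375 + 0.005Q → Q_m = 20625.
Price P_m = 218 − 0.002·20625 = 176.75; MC(Q_m) = 32.375 + 0.005·20625 = 135.5.
Competitive Q* = 26517.8571, so ΔQ = 5892.8571; wedge = 176.75 − 135.5 = 41.25.
DWL = ½ × 5892.8571 × 41.25 = 121540.18.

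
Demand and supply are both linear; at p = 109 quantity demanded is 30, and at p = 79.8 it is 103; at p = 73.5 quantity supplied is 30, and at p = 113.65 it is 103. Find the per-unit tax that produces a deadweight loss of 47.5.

9.5

Demand slope = (79.8 − 109)/(103 − 30) = −0.4, so p = 121 − 0.4q.
Supply slope = (113.65 − 73.5)/(103 − 30) = 0.55, so p = 57 + 0.55q.
Competitive equilibrium: 121 − 0.4q = 57 + 0.55q → q* = 67.3684, p* = 94.0526.
A tax t gives Δq = t/0.95 and wedge t, so DWL = t²/1.9.
t²/1.9 = 47.5 → t² = 90.25 → t = 9.5.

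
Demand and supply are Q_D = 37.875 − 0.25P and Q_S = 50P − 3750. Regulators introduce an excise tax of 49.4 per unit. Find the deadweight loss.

303.53

In inverse form: demand P = 151.5 − 4Q, supply P = 75 + 0.02Q.
Competitive equilibrium: 151.5 − 4Q = 75 + 0.02Q → Q* = 19.0299, P* = 75.3806.
With the tax, the buyer price exceeds the seller price by 49.4: (151.5 − 4Q) − (75 + 0.02Q) = 49.4 → Q' = 6.7413.
ΔQ = 19.0299 − 6.7413 = 12.2886; the wedge equals the tax, 49.4.
Welfare loss = ½ × 12.2886 × 49.4 = 303.53.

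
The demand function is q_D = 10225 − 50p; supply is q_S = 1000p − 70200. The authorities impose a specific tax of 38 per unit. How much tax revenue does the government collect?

174257.14

In inverse form: demand p = 204.5 − 0.02q, supply p = 70.2 + 0.001q.
Competitive equilibrium: 204.5 − 0.02q = 70.2 + 0.001q → q* = 6395.2381, p* = 76.5952.
With the tax, the buyer price exceeds the seller price by 38: (204.5 − 0.02q) − (70.2 + 0.001q) = 38 → q' = 4585.7143.
Tax revenue = 38 × 4585.7143 = 174257.14.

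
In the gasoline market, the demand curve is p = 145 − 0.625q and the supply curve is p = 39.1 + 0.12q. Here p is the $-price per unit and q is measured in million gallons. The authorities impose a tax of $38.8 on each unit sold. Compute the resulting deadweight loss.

$1010.36 million

Competitive equilibrium: 145 − 0.625q = 39.1 + 0.12q → q* = 142.1477, p* = 56.1577.
With the tax, the buyer price exceeds the seller price by 38.8: (145 − 0.625q) − (39.1 + 0.12q) = 38.8 → q' = 90.0671.
Δq = 142.1477 − 90.0671 = 52.0806; the wedge equals the tax, 38.8.
Deadweight loss = ½ × 52.0806 × 38.8 = $1010.36 million.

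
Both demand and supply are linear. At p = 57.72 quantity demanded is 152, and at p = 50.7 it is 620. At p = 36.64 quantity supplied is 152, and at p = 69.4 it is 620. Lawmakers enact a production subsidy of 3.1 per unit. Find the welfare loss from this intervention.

Demand slope = (50.7 − 57.72)/(620 − 152) = −0.015, so p = 60 − 0.015q.
Supply slope = (69.4 − 36.64)/(620 − 152) = 0.07, so p = 26 + 0.07q.
Competitive equilibrium: 60 − 0.015q = 26 + 0.07q → q* = 400, p* = 54.
The subsidy lowers effective supply by 3.1: p = 22.9 + 0.07q.
New quantity: 60 − 0.015q = 22.9 + 0.07q → q' = 436.4706.
Overproduction Δq = 436.4706 − 400 = 36.4706; wedge = subsidy = 3.1.
The triangle = ½ × 36.4706 × 3.1 = 56.53.

56.53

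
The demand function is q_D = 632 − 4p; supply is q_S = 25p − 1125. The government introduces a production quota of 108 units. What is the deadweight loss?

11502.80

In inverse form: demand p = 158 − 0.25q, supply p = 45 + 0.04q.
Competitive equilibrium: 158 − 0.25q = 45 + 0.04q → q* = 389.6552, p* = 60.5862.
At q = 108: demand price = 158 − 0.25·108 = 131; supply price = 45 + 0.04·108 = 49.32.
Δq = 389.6552 − 108 = 281.6552; wedge = 131 − 49.32 = 81.68.
The triangle = ½ × 281.6552 × 81.68 = 11502.80.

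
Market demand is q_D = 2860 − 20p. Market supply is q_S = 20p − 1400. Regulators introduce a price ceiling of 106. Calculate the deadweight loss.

In inverse form: demand p = 143 − 0.05q, supply p = 70 + 0.05q.
Competitive equilibrium: 143 − 0.05q = 70 + 0.05q → q* = 730, p* = 106.5.
At the ceiling p = 106, quantity supplied = (106 − 70)/0.05 = 720.
Willingness to pay at q' = 720: 143 − 0.05·720 = 107.
Δq = 730 − 720 = 10; wedge = 107 − 106 = 1.
Welfare loss = ½ × 10 × 1 = 5.

5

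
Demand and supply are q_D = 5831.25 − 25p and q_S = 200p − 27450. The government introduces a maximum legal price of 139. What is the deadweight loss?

In inverse form: demand p = 233.25 − 0.04q, supply p = 137.25 + 0.005q.
Competitive equilibrium: 233.25 − 0.04q = 137.25 + 0.005q → q* = 2133.3333, p* = 147.9167.
At the ceiling p = 139, quantity supplied = (139 − 137.25)/0.005 = 350.
Willingness to pay at q' = 350: 233.25 − 0.04·350 = 219.25.
Δq = 2133.3333 − 350 = 1783.3333; wedge = 219.25 − 139 = 80.25.
DWL = ½ × 1783.3333 × 80.25 = 71556.25.

71556.25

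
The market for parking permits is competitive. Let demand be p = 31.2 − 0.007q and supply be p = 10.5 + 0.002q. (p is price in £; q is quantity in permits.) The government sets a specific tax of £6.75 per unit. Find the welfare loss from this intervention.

£2531.25

Competitive equilibrium: 31.2 − 0.007q = 10.5 + 0.002q → q* = 2300, p* = 15.1.
With the tax, the buyer price exceeds the seller price by 6.75: (31.2 − 0.007q) − (10.5 + 0.002q) = 6.75 → q' = 1550.
Δq = 2300 − 1550 = 750; the wedge equals the tax, 6.75.
Deadweight loss = ½ × 750 × 6.75 = £2531.25.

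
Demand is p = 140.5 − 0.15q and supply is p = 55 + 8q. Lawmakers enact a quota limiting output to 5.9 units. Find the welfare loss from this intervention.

85.88

Competitive equilibrium: 140.5 − 0.15q = 55 + 8q → q* = 10.4908, p* = 138.9264.
At q = 5.9: demand price = 140.5 − 0.15·5.9 = 139.615; supply price = 55 + 8·5.9 = 102.2.
Δq = 10.4908 − 5.9 = 4.5908; wedge = 139.615 − 102.2 = 37.415.
DWL = ½ × 4.5908 × 37.415 = 85.88.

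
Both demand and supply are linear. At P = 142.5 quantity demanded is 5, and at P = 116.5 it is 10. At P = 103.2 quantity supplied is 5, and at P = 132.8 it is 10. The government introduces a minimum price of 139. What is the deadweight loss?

45.51

Demand slope = (116.5 − 142.5)/(10 − 5) = −5.2, so P = 168.5 − 5.2Q.
Supply slope = (132.8 − 103.2)/(10 − 5) = 5.92, so P = 73.6 + 5.92Q.
Competitive equilibrium: 168.5 − 5.2Q = 73.6 + 5.92Q → Q* = 8.5342, P* = 124.1223.
At the floor P = 139, quantity demanded = (168.5 − 139)/5.2 = 5.6731.
Sellers' marginal cost at Q' = 5.6731: 73.6 + 5.92·5.6731 = 107.1848.
ΔQ = 8.5342 − 5.6731 = 2.8611; wedge = 139 − 107.1848 = 31.8152.
Welfare loss = ½ × 2.8611 × 31.8152 = 45.51.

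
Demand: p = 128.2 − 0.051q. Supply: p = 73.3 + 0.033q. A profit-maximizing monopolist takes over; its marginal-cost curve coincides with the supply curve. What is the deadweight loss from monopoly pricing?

2560.40

Competitive equilibrium: 128.2 − 0.051q = 73.3 + 0.033q → q* = 653.5714, p* = 94.8679.
Marginal revenue: MR = 128.2 − 0.102q. Set MR = MC: 128.2 − 0.102q = 73.3 + 0.033q → q_m = 406.6667.
Price p_m = 128.2 − 0.051·406.6667 = 107.46; MC(q_m) = 73.3 + 0.033·406.6667 = 86.72.
Competitive q* = 653.5714, so Δq = 246.9047; wedge = 107.46 − 86.72 = 20.74.
Welfare loss = ½ × 246.9047 × 20.74 = 2560.40.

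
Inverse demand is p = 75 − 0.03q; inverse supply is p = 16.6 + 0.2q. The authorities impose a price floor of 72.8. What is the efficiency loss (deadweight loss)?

3750.04

Competitive equilibrium: 75 − 0.03q = 16.6 + 0.2q → q* = 253.913, p* = 67.3826.
At the floor p = 72.8, quantity demanded = (75 − 72.8)/0.03 = 73.3333.
Sellers' marginal cost at q' = 73.3333: 16.6 + 0.2·73.3333 = 31.2667.
Δq = 253.913 − 73.3333 = 180.5797; wedge = 72.8 − 31.2667 = 41.5333.
DWL = ½ × 180.5797 × 41.5333 = 3750.04.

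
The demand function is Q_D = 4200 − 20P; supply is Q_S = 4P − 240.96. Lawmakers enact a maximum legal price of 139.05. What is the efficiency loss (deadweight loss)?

5076.19

In inverse form: demand P = 210 − 0.05Q, supply P = 60.24 + 0.25Q.
Competitive equilibrium: 210 − 0.05Q = 60.24 + 0.25Q → Q* = 499.2, P* = 185.04.
At the ceiling P = 139.05, quantity supplied = (139.05 − 60.24)/0.25 = 315.24.
Willingness to pay at Q' = 315.24: 210 − 0.05·315.24 = 194.238.
ΔQ = 499.2 − 315.24 = 183.96; wedge = 194.238 − 139.05 = 55.188.
Deadweight loss = ½ × 183.96 × 55.188 = 5076.19.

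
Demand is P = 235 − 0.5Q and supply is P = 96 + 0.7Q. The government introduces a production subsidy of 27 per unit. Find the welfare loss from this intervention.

Competitive equilibrium: 235 − 0.5Q = 96 + 0.7Q → Q* = 115.8333, P* = 177.0833.
The subsidy lowers effective supply by 27: P = 69 + 0.7Q.
New quantity: 235 − 0.5Q = 69 + 0.7Q → Q' = 138.3333.
Overproduction ΔQ = 138.3333 − 115.8333 = 22.5; wedge = subsidy = 27.
Deadweight loss = ½ × 22.5 × 27 = 303.75.

303.75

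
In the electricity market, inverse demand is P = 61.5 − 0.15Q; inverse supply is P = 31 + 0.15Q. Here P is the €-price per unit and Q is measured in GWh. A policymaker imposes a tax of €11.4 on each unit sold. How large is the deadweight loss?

€216.60

Competitive equilibrium: 61.5 − 0.15Q = 31 + 0.15Q → Q* = 101.6667, P* = 46.25.
With the tax, the buyer price exceeds the seller price by 11.4: (61.5 − 0.15Q) − (31 + 0.15Q) = 11.4 → Q' = 63.6667.
ΔQ = 101.6667 − 63.6667 = 38; the wedge equals the tax, 11.4.
DWL = ½ × 38 × 11.4 = €216.60.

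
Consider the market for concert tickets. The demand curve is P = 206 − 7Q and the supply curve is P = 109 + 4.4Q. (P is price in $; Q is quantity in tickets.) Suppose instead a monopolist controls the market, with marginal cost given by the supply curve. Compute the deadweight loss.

Competitive equilibrium: 206 − 7Q = 109 + 4.4Q → Q* = 8.5088, P* = 146.4386.
Marginal revenue: MR = 206 − 14Q. Set MR = MC: 206 − 14Q = 109 + 4.4Q → Q_m = 5.2717.
Price P_m = 206 − 7·5.2717 = 169.0981; MC(Q_m) = 109 + 4.4·5.2717 = 132.1955.
Competitive Q* = 8.5088, so ΔQ = 3.2371; wedge = 169.0981 − 132.1955 = 36.9026.
The triangle = ½ × 3.2371 × 36.9026 = $59.73.

$59.73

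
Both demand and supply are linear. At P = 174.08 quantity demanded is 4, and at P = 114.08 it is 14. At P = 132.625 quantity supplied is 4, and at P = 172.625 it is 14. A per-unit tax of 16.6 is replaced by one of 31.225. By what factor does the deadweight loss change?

3.538

Demand slope = (114.08 − 174.08)/(14 − 4) = −6, so P = 198.08 − 6Q.
Supply slope = (172.625 − 132.625)/(14 − 4) = 4, so P = 116.625 + 4Q.
Competitive equilibrium: 198.08 − 6Q = 116.625 + 4Q → Q* = 8.1455, P* = 149.207.
For a per-unit tax t: ΔQ = t/10, so DWL = ½·t·(t/10) = t²/20.
At t = 16.6: DWL = 13.778. At t = 31.225: DWL = 48.750.
Ratio = (31.225/16.6)² = 3.538.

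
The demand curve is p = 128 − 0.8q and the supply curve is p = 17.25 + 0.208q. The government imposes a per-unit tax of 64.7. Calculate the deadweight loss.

2076.43

Competitive equilibrium: 128 − 0.8q = 17.25 + 0.208q → q* = 109.871, p* = 40.1032.
With the tax, the buyer price exceeds the seller price by 64.7: (128 − 0.8q) − (17.25 + 0.208q) = 64.7 → q' = 45.6845.
Δq = 109.871 − 45.6845 = 64.1865; the wedge equals the tax, 64.7.
The triangle = ½ × 64.1865 × 64.7 = 2076.43.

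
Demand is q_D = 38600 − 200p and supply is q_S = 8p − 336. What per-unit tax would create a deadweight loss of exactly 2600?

In inverse form: demand p = 193 − 0.005q, supply p = 42 + 0.125q.
Competitive equilibrium: 193 − 0.005q = 42 + 0.125q → q* = 1161.5385, p* = 187.1923.
A tax t gives Δq = t/0.13 and wedge t, so DWL = t²/0.26.
t²/0.26 = 2600 → t² = 676 → t = 26.

26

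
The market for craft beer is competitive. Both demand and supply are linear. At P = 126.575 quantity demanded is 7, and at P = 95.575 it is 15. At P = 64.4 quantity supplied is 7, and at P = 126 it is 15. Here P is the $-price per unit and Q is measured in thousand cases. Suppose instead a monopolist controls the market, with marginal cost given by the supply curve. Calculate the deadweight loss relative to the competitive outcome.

Demand slope = (95.575 − 126.575)/(15 − 7) = −3.875, so P = 153.7 − 3.875Q.
Supply slope = (126 − 64.4)/(15 − 7) = 7.7, so P = 10.5 + 7.7Q.
Competitive equilibrium: 153.7 − 3.875Q = 10.5 + 7.7Q → Q* = 12.3715, P* = 105.7605.
Marginal revenue: MR = 153.7 − 7.75Q. Set MR = MC: 153.7 − 7.75Q = 10.5 + 7.7Q → Q_m = 9.2686.
Price P_m = 153.7 − 3.875·9.2686 = 117.7842; MC(Q_m) = 10.5 + 7.7·9.2686 = 81.8682.
Competitive Q* = 12.3715, so ΔQ = 3.1029; wedge = 117.7842 − 81.8682 = 35.916.
Welfare loss = ½ × 3.1029 × 35.916 = $55.72 thousand.

$55.72 thousand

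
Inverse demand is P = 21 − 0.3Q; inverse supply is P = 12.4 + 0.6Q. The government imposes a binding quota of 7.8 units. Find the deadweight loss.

1.39

Competitive equilibrium: 21 − 0.3Q = 12.4 + 0.6Q → Q* = 9.5556, P* = 18.1333.
At Q = 7.8: demand price = 21 − 0.3·7.8 = 18.66; supply price = 12.4 + 0.6·7.8 = 17.08.
ΔQ = 9.5556 − 7.8 = 1.7556; wedge = 18.66 − 17.08 = 1.58.
The triangle = ½ × 1.7556 × 1.58 = 1.39.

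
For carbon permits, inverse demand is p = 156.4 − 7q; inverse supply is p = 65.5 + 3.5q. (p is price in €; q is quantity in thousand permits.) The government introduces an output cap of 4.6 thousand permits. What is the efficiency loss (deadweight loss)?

Competitive equilibrium: 156.4 − 7q = 65.5 + 3.5q → q* = 8.6571, p* = 95.8.
At q = 4.6: demand price = 156.4 − 7·4.6 = 124.2; supply price = 65.5 + 3.5·4.6 = 81.6.
Δq = 8.6571 − 4.6 = 4.0571; wedge = 124.2 − 81.6 = 42.6.
Welfare loss = ½ × 4.0571 × 42.6 = €86.42 thousand.

€86.42 thousand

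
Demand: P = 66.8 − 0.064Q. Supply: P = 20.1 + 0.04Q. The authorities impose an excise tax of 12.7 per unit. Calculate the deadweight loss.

775.43

Competitive equilibrium: 66.8 − 0.064Q = 20.1 + 0.04Q → Q* = 449.0385, P* = 38.0615.
With the tax, the buyer price exceeds the seller price by 12.7: (66.8 − 0.064Q) − (20.1 + 0.04Q) = 12.7 → Q' = 326.9231.
ΔQ = 449.0385 − 326.9231 = 122.1154; the wedge equals the tax, 12.7.
DWL = ½ × 122.1154 × 12.7 = 775.43.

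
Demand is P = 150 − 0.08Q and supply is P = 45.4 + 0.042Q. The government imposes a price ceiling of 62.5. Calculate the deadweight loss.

Competitive equilibrium: 150 − 0.08Q = 45.4 + 0.042Q → Q* = 857.377, P* = 81.4098.
At the ceiling P = 62.5, quantity supplied = (62.5 − 45.4)/0.042 = 407.1429.
Willingness to pay at Q' = 407.1429: 150 − 0.08·407.1429 = 117.4286.
ΔQ = 857.377 − 407.1429 = 450.2341; wedge = 117.4286 − 62.5 = 54.9286.
Welfare loss = ½ × 450.2341 × 54.9286 = 12365.36.

12365.36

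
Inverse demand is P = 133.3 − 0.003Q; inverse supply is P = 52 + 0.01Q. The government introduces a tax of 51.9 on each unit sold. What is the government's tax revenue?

Competitive equilibrium: 133.3 − 0.003Q = 52 + 0.01Q → Q* = 6253.8462, P* = 114.5385.
With the tax, the buyer price exceeds the seller price by 51.9: (133.3 − 0.003Q) − (52 + 0.01Q) = 51.9 → Q' = 2261.5385.
Tax revenue = 51.9 × 2261.5385 = 117373.85.

117373.85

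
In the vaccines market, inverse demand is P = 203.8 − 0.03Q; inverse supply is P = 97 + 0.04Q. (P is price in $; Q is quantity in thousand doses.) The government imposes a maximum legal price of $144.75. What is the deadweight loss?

$3857.01 thousand

Competitive equilibrium: 203.8 − 0.03Q = 97 + 0.04Q → Q* = 1525.7143, P* = 158.0286.
At the ceiling P = 144.75, quantity supplied = (144.75 − 97)/0.04 = 1193.75.
Willingness to pay at Q' = 1193.75: 203.8 − 0.03·1193.75 = 167.9875.
ΔQ = 1525.7143 − 1193.75 = 331.9643; wedge = 167.9875 − 144.75 = 23.2375.
DWL = ½ × 331.9643 × 23.2375 = $3857.01 thousand.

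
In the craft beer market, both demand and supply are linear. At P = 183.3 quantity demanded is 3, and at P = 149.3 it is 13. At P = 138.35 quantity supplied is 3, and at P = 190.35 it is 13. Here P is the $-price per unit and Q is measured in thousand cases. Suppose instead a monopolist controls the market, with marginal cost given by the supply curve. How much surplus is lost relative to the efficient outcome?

$23.36 thousand

Demand slope = (149.3 − 183.3)/(13 − 3) = −3.4, so P = 193.5 − 3.4Q.
Supply slope = (190.35 − 138.35)/(13 − 3) = 5.2, so P = 122.75 + 5.2Q.
Competitive equilibrium: 193.5 − 3.4Q = 122.75 + 5.2Q → Q* = 8.2267, P* = 165.5291.
Marginal revenue: MR = 193.5 − 6.8Q. Set MR = MC: 193.5 − 6.8Q = 122.75 + 5.2Q → Q_m = 5.8958.
Price P_m = 193.5 − 3.4·5.8958 = 173.4543; MC(Q_m) = 122.75 + 5.2·5.8958 = 153.4082.
Competitive Q* = 8.2267, so ΔQ = 2.3309; wedge = 173.4543 − 153.4082 = 20.0461.
Welfare loss = ½ × 2.3309 × 20.0461 = $23.36 thousand.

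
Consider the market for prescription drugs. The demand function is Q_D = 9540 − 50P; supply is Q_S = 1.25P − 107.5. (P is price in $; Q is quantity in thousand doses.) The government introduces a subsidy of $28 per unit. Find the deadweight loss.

In inverse form: demand P = 190.8 − 0.02Q, supply P = 86 + 0.8Q.
Competitive equilibrium: 190.8 − 0.02Q = 86 + 0.8Q → Q* = 127.8049, P* = 188.2439.
The subsidy lowers effective supply by 28: P = 58 + 0.8Q.
New quantity: 190.8 − 0.02Q = 58 + 0.8Q → Q' = 161.9512.
Overproduction ΔQ = 161.9512 − 127.8049 = 34.1463; wedge = subsidy = 28.
Deadweight loss = ½ × 34.1463 × 28 = $478.05 thousand.

$478.05 thousand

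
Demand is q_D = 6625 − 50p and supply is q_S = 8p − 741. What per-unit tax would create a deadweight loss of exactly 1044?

In inverse form: demand p = 132.5 − 0.02q, supply p = 92.625 + 0.125q.
Competitive equilibrium: 132.5 − 0.02q = 92.625 + 0.125q → q* = 275, p* = 127.
A tax t gives Δq = t/0.145 and wedge t, so DWL = t²/0.29.
t²/0.29 = 1044 → t² = 302.76 → t = 17.4.

17.4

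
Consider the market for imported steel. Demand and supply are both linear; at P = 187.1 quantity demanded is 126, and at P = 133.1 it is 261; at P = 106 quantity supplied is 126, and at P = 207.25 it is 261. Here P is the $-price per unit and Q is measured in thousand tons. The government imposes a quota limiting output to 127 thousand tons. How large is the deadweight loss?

$2779.13 thousand

Demand slope = (133.1 − 187.1)/(261 − 126) = −0.4, so P = 237.5 − 0.4Q.
Supply slope = (207.25 − 106)/(261 − 126) = 0.75, so P = 11.5 + 0.75Q.
Competitive equilibrium: 237.5 − 0.4Q = 11.5 + 0.75Q → Q* = 196.5217, P* = 158.8913.
At Q = 127: demand price = 237.5 − 0.4·127 = 186.7; supply price = 11.5 + 0.75·127 = 106.75.
ΔQ = 196.5217 − 127 = 69.5217; wedge = 186.7 − 106.75 = 79.95.
Deadweight loss = ½ × 69.5217 × 79.95 = $2779.13 thousand.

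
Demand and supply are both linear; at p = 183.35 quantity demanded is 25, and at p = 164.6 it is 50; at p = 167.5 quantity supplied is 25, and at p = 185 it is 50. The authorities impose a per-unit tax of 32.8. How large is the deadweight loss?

370.98

Demand slope = (164.6 − 183.35)/(50 − 25) = −0.75, so p = 202.1 − 0.75q.
Supply slope = (185 − 167.5)/(50 − 25) = 0.7, so p = 150 + 0.7q.
Competitive equilibrium: 202.1 − 0.75q = 150 + 0.7q → q* = 35.931, p* = 175.1517.
With the tax, the buyer price exceeds the seller price by 32.8: (202.1 − 0.75q) − (150 + 0.7q) = 32.8 → q' = 13.3103.
Δq = 35.931 − 13.3103 = 22.6207; the wedge equals the tax, 32.8.
Deadweight loss = ½ × 22.6207 × 32.8 = 370.98.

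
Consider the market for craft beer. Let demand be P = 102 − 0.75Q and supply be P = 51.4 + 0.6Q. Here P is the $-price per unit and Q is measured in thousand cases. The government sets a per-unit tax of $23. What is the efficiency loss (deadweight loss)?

Competitive equilibrium: 102 − 0.75Q = 51.4 + 0.6Q → Q* = 37.4815, P* = 73.8889.
With the tax, the buyer price exceeds the seller price by 23: (102 − 0.75Q) − (51.4 + 0.6Q) = 23 → Q' = 20.4444.
ΔQ = 37.4815 − 20.4444 = 17.0371; the wedge equals the tax, 23.
Deadweight loss = ½ × 17.0371 × 23 = $195.93 thousand.

$195.93 thousand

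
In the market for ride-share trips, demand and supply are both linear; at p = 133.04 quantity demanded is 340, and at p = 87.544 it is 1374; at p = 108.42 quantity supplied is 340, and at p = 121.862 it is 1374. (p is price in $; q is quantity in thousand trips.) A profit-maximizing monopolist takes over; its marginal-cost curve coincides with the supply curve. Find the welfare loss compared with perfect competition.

Demand slope = (87.544 − 133.04)/(1374 − 340) = −0.044, so p = 148 − 0.044q.
Supply slope = (121.862 − 108.42)/(1374 − 340) = 0.013, so p = 104 + 0.013q.
Competitive equilibrium: 148 − 0.044q = 104 + 0.013q → q* = 771.9298, p* = 114.0351.
Marginal revenue: MR = 148 − 0.088q. Set MR = MC: 148 − 0.088q = 104 + 0.013q → q_m = 435.6436.
Price p_m = 148 − 0.044·435.6436 = 128.8317; MC(q_m) = 104 + 0.013·435.6436 = 109.6634.
Competitive q* = 771.9298, so Δq = 336.2862; wedge = 128.8317 − 109.6634 = 19.1683.
The triangle = ½ × 336.2862 × 19.1683 = $3223.02 thousand.

$3223.02 thousand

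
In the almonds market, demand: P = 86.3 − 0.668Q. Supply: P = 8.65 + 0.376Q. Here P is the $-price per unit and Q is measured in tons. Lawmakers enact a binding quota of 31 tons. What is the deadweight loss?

$982.19

Competitive equilibrium: 86.3 − 0.668Q = 8.65 + 0.376Q → Q* = 74.3774, P* = 36.6159.
At Q = 31: demand price = 86.3 − 0.668·31 = 65.592; supply price = 8.65 + 0.376·31 = 20.306.
ΔQ = 74.3774 − 31 = 43.3774; wedge = 65.592 − 20.306 = 45.286.
Welfare loss = ½ × 43.3774 × 45.286 = $982.19.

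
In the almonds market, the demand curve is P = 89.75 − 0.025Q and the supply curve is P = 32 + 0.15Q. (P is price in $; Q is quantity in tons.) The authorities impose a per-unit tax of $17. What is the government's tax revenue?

$3958.57

Competitive equilibrium: 89.75 − 0.025Q = 32 + 0.15Q → Q* = 330, P* = 81.5.
With the tax, the buyer price exceeds the seller price by 17: (89.75 − 0.025Q) − (32 + 0.15Q) = 17 → Q' = 232.8571.
Tax revenue = 17 × 232.8571 = $3958.57.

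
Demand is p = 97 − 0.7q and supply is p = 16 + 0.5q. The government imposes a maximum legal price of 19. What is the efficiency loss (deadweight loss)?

Competitive equilibrium: 97 − 0.7q = 16 + 0.5q → q* = 67.5, p* = 49.75.
At the ceiling p = 19, quantity supplied = (19 − 16)/0.5 = 6.
Willingness to pay at q' = 6: 97 − 0.7·6 = 92.8.
Δq = 67.5 − 6 = 61.5; wedge = 92.8 − 19 = 73.8.
The triangle = ½ × 61.5 × 73.8 = 2269.35.

2269.35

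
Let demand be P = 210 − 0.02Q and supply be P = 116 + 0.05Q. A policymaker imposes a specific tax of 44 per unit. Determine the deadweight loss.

Competitive equilibrium: 210 − 0.02Q = 116 + 0.05Q → Q* = 1342.8571, P* = 183.1429.
With the tax, the buyer price exceeds the seller price by 44: (210 − 0.02Q) − (116 + 0.05Q) = 44 → Q' = 714.2857.
ΔQ = 1342.8571 − 714.2857 = 628.5714; the wedge equals the tax, 44.
The triangle = ½ × 628.5714 × 44 = 13828.57.

13828.57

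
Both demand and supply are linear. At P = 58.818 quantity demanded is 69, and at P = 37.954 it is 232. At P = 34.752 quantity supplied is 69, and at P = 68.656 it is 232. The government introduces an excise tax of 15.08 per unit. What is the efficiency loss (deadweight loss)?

338.40

Demand slope = (37.954 − 58.818)/(232 − 69) = −0.128, so P = 67.65 − 0.128Q.
Supply slope = (68.656 − 34.752)/(232 − 69) = 0.208, so P = 20.4 + 0.208Q.
Competitive equilibrium: 67.65 − 0.128Q = 20.4 + 0.208Q → Q* = 140.625, P* = 49.65.
With the tax, the buyer price exceeds the seller price by 15.08: (67.65 − 0.128Q) − (20.4 + 0.208Q) = 15.08 → Q' = 95.744.
ΔQ = 140.625 − 95.744 = 44.881; the wedge equals the tax, 15.08.
The triangle = ½ × 44.881 × 15.08 = 338.40.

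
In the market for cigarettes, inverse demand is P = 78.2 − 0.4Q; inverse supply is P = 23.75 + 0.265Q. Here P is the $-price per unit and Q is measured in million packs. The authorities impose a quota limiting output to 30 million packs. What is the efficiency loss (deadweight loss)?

Competitive equilibrium: 78.2 − 0.4Q = 23.75 + 0.265Q → Q* = 81.8797, P* = 45.4481.
At Q = 30: demand price = 78.2 − 0.4·30 = 66.2; supply price = 23.75 + 0.265·30 = 31.7.
ΔQ = 81.8797 − 30 = 51.8797; wedge = 66.2 − 31.7 = 34.5.
DWL = ½ × 51.8797 × 34.5 = $894.92 million.

$894.92 million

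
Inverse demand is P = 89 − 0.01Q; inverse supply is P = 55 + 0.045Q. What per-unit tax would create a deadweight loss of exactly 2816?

Competitive equilibrium: 89 − 0.01Q = 55 + 0.045Q → Q* = 618.1818, P* = 82.8182.
A tax t gives ΔQ = t/0.055 and wedge t, so DWL = t²/0.11.
t²/0.11 = 2816 → t² = 309.76 → t = 17.6.

17.6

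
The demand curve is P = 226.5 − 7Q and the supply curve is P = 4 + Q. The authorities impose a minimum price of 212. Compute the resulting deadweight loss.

Competitive equilibrium: 226.5 − 7Q = 4 + Q → Q* = 27.8125, P* = 31.8125.
At the floor P = 212, quantity demanded = (226.5 − 212)/7 = 2.0714.
Sellers' marginal cost at Q' = 2.0714: 4 + 1·2.0714 = 6.0714.
ΔQ = 27.8125 − 2.0714 = 25.7411; wedge = 212 − 6.0714 = 205.9286.
The triangle = ½ × 25.7411 × 205.9286 = 2650.41.

2650.41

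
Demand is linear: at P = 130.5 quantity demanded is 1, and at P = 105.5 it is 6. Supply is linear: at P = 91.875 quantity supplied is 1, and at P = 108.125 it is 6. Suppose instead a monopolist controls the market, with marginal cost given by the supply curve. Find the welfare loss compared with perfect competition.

18.96

Demand slope = (105.5 − 130.5)/(6 − 1) = −5, so P = 135.5 − 5Q.
Supply slope = (108.125 − 91.875)/(6 − 1) = 3.25, so P = 88.625 + 3.25Q.
Competitive equilibrium: 135.5 − 5Q = 88.625 + 3.25Q → Q* = 5.6818, P* = 107.0909.
Marginal revenue: MR = 135.5 − 10Q. Set MR = MC: 135.5 − 10Q = 88.625 + 3.25Q → Q_m = 3.5377.
Price P_m = 135.5 − 5·3.5377 = 117.8115; MC(Q_m) = 88.625 + 3.25·3.5377 = 100.1225.
Competitive Q* = 5.6818, so ΔQ = 2.1441; wedge = 117.8115 − 100.1225 = 17.689.
The triangle = ½ × 2.1441 × 17.689 = 18.96.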